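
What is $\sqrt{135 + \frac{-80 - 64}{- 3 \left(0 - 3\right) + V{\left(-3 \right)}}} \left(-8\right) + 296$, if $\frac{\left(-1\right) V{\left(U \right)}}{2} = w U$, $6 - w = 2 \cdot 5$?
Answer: $296 - \frac{8 \sqrt{3615}}{5} \approx 199.8$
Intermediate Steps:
$w = -4$ ($w = 6 - 2 \cdot 5 = 6 - 10 = -4$)
$V{\left(U \right)} = 8 U$ ($V{\left(U \right)} = - 2 \left(- 4 U\right) = 8 U$)
$\sqrt{135 + \frac{-80 - 64}{- 3 \left(0 - 3\right) + V{\left(-3 \right)}}} \left(-8\right) + 296 = \sqrt{135 + \frac{-80 - 64}{- 3 \left(0 - 3\right) + 8 \left(-3\right)}} \left(-8\right) + 296 = \sqrt{135 - \frac{144}{\left(-3\right) \left(-3\right) - 24}} \left(-8\right) + 296 = \sqrt{135 - \frac{144}{9 - 24}} \left(-8\right) + 296 = \sqrt{135 - \frac{144}{-15}} \left(-8\right) + 296 = \sqrt{135 - - \frac{48}{5}} \left(-8\right) + 296 = \sqrt{135 + \frac{48}{5}} \left(-8\right) + 296 = \sqrt{\frac{723}{5}} \left(-8\right) + 296 = \frac{\sqrt{3615}}{5} \left(-8\right) + 296 = - \frac{8 \sqrt{3615}}{5} + 296 = 296 - \frac{8 \sqrt{3615}}{5}$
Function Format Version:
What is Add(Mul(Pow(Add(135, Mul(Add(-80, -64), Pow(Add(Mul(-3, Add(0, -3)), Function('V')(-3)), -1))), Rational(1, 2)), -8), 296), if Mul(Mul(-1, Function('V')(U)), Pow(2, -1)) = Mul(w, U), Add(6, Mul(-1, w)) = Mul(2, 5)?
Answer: Add(296, Mul(Rational(-8, 5), Pow(3615, Rational(1, 2)))) ≈ 199.80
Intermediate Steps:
w = -4 (w = Add(6, Mul(-1, Mul(2, 5))) = Add(6, Mul(-1, 10)) = Add(6, -10) = -4)
Function('V')(U) = Mul(8, U) (Function('V')(U) = Mul(-2, Mul(-4, U)) = Mul(8, U))
Add(Mul(Pow(Add(135, Mul(Add(-80, -64), Pow(Add(Mul(-3, Add(0, -3)), Function('V')(-3)), -1))), Rational(1, 2)), -8), 296) = Add(Mul(Pow(Add(135, Mul(Add(-80, -64), Pow(Add(Mul(-3, Add(0, -3)), Mul(8, -3)), -1))), Rational(1, 2)), -8), 296) = Add(Mul(Pow(Add(135, Mul(-144, Pow(Add(Mul(-3, -3), -24), -1))), Rational(1, 2)), -8), 296) = Add(Mul(Pow(Add(135, Mul(-144, Pow(Add(9, -24), -1))), Rational(1, 2)), -8), 296) = Add(Mul(Pow(Add(135, Mul(-144, Pow(-15, -1))), Rational(1, 2)), -8), 296) = Add(Mul(Pow(Add(135, Mul(-144, Rational(-1, 15))), Rational(1, 2)), -8), 296) = Add(Mul(Pow(Add(135, Rational(48, 5)), Rational(1, 2)), -8), 296) = Add(Mul(Pow(Rational(723, 5), Rational(1, 2)), -8), 296) = Add(Mul(Mul(Rational(1, 5), Pow(3615, Rational(1, 2))), -8), 296) = Add(Mul(Rational(-8, 5), Pow(3615, Rational(1, 2))), 296) = Add(296, Mul(Rational(-8, 5), Pow(3615, Rational(1, 2))))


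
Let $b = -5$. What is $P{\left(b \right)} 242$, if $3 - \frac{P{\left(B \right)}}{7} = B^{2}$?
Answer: $-37268$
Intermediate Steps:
$P{\left(B \right)} = 21 - 7 B^{2}$
$P{\left(b \right)} 242 = \left(21 - 7 \left(-5\right)^{2}\right) 242 = \left(21 - 175\right) 242 = \left(-154\right) 242 = -37268$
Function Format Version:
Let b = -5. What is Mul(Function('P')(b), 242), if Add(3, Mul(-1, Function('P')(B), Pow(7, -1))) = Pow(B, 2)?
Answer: -37268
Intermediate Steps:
Function('P')(B) = Add(21, Mul(-7, Pow(B, 2)))
Mul(Function('P')(b), 242) = Mul(Add(21, Mul(-7, Pow(-5, 2))), 242) = Mul(Add(21, Mul(-7, 25)), 242) = Mul(Add(21, -175), 242) = Mul(-154, 242) = -37268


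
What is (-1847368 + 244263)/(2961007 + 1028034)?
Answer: -229015/569863 ≈ -0.40188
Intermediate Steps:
(-1847368 + 244263)/(2961007 + 1028034) = -1603105/3989041 = -1603105*1/3989041 = -229015/569863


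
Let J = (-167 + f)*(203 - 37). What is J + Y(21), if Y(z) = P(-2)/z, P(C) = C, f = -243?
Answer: -1429262/21 ≈ -68060.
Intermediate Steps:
J = -68060 (J = (-167 - 243)*(203 - 37) = -410*166 = -68060)
Y(z) = -2/z
J + Y(21) = -68060 - 2/21 = -1429262/21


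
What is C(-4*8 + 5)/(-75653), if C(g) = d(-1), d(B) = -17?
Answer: 17/75653 ≈ 0.00022471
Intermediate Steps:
C(g) = -17
C(-4*8 + 5)/(-75653) = -17/(-75653) = -17*(-1/75653) = 17/75653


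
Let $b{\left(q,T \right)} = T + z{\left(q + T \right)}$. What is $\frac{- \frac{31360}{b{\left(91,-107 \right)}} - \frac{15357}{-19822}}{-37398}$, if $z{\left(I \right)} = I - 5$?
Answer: $- \frac{4871747}{741303156} \approx -0.0065719$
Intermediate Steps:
$z{\left(I \right)} = -5 + I$
$b{\left(q,T \right)} = -5 + q + 2 T$ ($b{\left(q,T \right)} = T - \left(5 - T - q\right) = T + \left(-5 + T + q\right) = -5 + q + 2 T$)
$\frac{- \frac{31360}{b{\left(91,-107 \right)}} - \frac{15357}{-19822}}{-37398} = \frac{- \frac{31360}{-5 + 91 + 2 \left(-107\right)} - \frac{15357}{-19822}}{-37398} = \left(- \frac{31360}{-5 + 91 - 214} - - \frac{15357}{19822}\right) \left(- \frac{1}{37398}\right) = \left(- \frac{31360}{-128} + \frac{15357}{19822}\right) \left(- \frac{1}{37398}\right) = \left(\left(-31360\right) \left(- \frac{1}{128}\right) + \frac{15357}{19822}\right) \left(- \frac{1}{37398}\right) = \left(245 + \frac{15357}{19822}\right) \left(- \frac{1}{37398}\right) = \frac{4871747}{19822} \left(- \frac{1}{37398}\right) = - \frac{4871747}{741303156}$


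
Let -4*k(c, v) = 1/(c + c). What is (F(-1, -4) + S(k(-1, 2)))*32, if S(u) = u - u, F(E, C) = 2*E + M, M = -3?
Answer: -160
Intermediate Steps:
k(c, v) = -1/(8*c) (k(c, v) = -1/(4*(c + c)) = -1/(2*c)/4 = -1/(8*c))
F(E, C) = -3 + 2*E (F(E, C) = 2*E - 3 = -3 + 2*E)
S(u) = 0
(F(-1, -4) + S(k(-1, 2)))*32 = ((-3 + 2*(-1)) + 0)*32 = ((-3 - 2) + 0)*32 = (-5 + 0)*32 = -5*32 = -160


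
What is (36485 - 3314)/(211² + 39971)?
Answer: 11057/28164 ≈ 0.39259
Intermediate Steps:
(36485 - 3314)/(211² + 39971) = 33171/(44521 + 39971) = 33171/84492 = 33171*(1/84492) = 11057/28164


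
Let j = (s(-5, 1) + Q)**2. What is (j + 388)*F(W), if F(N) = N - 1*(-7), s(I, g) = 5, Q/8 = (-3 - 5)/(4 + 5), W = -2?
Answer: 158945/81 ≈ 1962.3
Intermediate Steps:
Q = -64/9 (Q = 8*((-3 - 5)/(4 + 5)) = 8*(-8/9) = -64/9 ≈ -7.1111)
j = 361/81 (j = (5 - 64/9)**2 = (-19/9)**2 = 361/81 ≈ 4.4568)
F(N) = 7 + N (F(N) = N + 7 = 7 + N)
(j + 388)*F(W) = (361/81 + 388)*(7 - 2) = (31789/81)*5 = 158945/81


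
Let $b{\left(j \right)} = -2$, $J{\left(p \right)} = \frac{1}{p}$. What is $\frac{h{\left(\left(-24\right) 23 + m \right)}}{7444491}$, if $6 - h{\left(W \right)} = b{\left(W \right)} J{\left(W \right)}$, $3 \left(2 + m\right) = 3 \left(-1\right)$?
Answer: $\frac{3328}{4131692505} \approx 8.0548 \cdot 10^{-7}$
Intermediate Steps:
$m = -3$ ($m = -2 + \frac{3 \left(-1\right)}{3} = -2 + \frac{1}{3} \left(-3\right) = -2 - 1 = -3$)
$h{\left(W \right)} = 6 + \frac{2}{W}$ ($h{\left(W \right)} = 6 - - \frac{2}{W} = 6 + \frac{2}{W}$)
$\frac{h{\left(\left(-24\right) 23 + m \right)}}{7444491} = \frac{6 + \frac{2}{\left(-24\right) 23 - 3}}{7444491} = \left(6 + \frac{2}{-552 - 3}\right) \frac{1}{7444491} = \left(6 + \frac{2}{-555}\right) \frac{1}{7444491} = \left(6 + 2 \left(- \frac{1}{555}\right)\right) \frac{1}{7444491} = \left(6 - \frac{2}{555}\right) \frac{1}{7444491} = \frac{3328}{555} \cdot \frac{1}{7444491} = \frac{3328}{4131692505}$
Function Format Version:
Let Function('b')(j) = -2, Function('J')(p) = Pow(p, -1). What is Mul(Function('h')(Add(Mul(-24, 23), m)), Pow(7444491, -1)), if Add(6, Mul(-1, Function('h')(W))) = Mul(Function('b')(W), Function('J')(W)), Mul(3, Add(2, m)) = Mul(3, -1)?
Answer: Rational(3328, 4131692505) ≈ 8.0548e-7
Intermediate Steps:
m = -3 (m = Add(-2, Mul(Rational(1, 3), Mul(3, -1))) = Add(-2, Mul(Rational(1, 3), -3)) = Add(-2, -1) = -3)
Function('h')(W) = Add(6, Mul(2, Pow(W, -1))) (Function('h')(W) = Add(6, Mul(-1, Mul(-2, Pow(W, -1)))) = Add(6, Mul(2, Pow(W, -1))))
Mul(Function('h')(Add(Mul(-24, 23), m)), Pow(7444491, -1)) = Mul(Add(6, Mul(2, Pow(Add(Mul(-24, 23), -3), -1))), Pow(7444491, -1)) = Mul(Add(6, Mul(2, Pow(Add(-552, -3), -1))), Rational(1, 7444491)) = Mul(Add(6, Mul(2, Pow(-555, -1))), Rational(1, 7444491)) = Mul(Add(6, Mul(2, Rational(-1, 555))), Rational(1, 7444491)) = Mul(Add(6, Rational(-2, 555)), Rational(1, 7444491)) = Mul(Rational(3328, 555), Rational(1, 7444491)) = Rational(3328, 4131692505)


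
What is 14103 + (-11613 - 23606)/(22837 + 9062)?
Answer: 449836378/31899 ≈ 14102.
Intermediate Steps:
14103 + (-11613 - 23606)/(22837 + 9062) = 14103 - 35219/31899 = 449836378/31899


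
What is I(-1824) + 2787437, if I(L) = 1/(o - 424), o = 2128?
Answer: 4749792649/1704 ≈ 2.7874e+6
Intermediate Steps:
I(L) = 1/1704 (I(L) = 1/(2128 - 424) = 1/1704)
I(-1824) + 2787437 = 1/1704 + 2787437 = 4749792649/1704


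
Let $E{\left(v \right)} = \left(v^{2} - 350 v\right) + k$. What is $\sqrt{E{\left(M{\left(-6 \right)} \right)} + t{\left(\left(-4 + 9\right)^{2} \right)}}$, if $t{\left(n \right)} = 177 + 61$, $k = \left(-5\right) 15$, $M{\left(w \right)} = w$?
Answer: $11 \sqrt{19} \approx 47.948$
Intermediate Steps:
$k = -75$
$E{\left(v \right)} = -75 + v^{2} - 350 v$ ($E{\left(v \right)} = \left(v^{2} - 350 v\right) - 75 = -75 + v^{2} - 350 v$)
$t{\left(n \right)} = 238$
$\sqrt{E{\left(M{\left(-6 \right)} \right)} + t{\left(\left(-4 + 9\right)^{2} \right)}} = \sqrt{\left(-75 + \left(-6\right)^{2} - -2100\right) + 238} = \sqrt{\left(-75 + 36 + 2100\right) + 238} = \sqrt{2061 + 238} = \sqrt{2299} = 11 \sqrt{19}$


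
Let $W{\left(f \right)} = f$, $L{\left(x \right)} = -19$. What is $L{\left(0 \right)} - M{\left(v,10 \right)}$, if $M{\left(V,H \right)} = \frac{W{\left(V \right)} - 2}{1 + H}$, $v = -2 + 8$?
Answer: $- \frac{213}{11} \approx -19.364$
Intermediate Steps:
$v = 6$
$M{\left(V,H \right)} = \frac{-2 + V}{1 + H}$ ($M{\left(V,H \right)} = \frac{V - 2}{1 + H} = \frac{-2 + V}{1 + H}$)
$L{\left(0 \right)} - M{\left(v,10 \right)} = -19 - \frac{-2 + 6}{1 + 10} = -19 - \frac{1}{11} \cdot 4 = -19 - \frac{4}{11} = - \frac{213}{11}$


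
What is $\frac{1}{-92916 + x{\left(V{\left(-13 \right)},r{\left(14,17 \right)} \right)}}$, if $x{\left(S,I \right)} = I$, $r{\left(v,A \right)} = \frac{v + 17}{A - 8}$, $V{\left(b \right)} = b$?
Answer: $- \frac{9}{836213} \approx -1.0763 \cdot 10^{-5}$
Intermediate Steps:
$r{\left(v,A \right)} = \frac{17 + v}{-8 + A}$
$\frac{1}{-92916 + x{\left(V{\left(-13 \right)},r{\left(14,17 \right)} \right)}} = \frac{1}{-92916 + \frac{17 + 14}{-8 + 17}} = \frac{1}{-92916 + \frac{1}{9} \cdot 31} = \frac{1}{-92916 + \frac{31}{9}} = \frac{1}{- \frac{836213}{9}} = - \frac{9}{836213}$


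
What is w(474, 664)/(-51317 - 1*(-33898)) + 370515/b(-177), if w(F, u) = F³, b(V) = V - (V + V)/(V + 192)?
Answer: -113952761133/13360373 ≈ -8529.2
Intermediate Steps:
b(V) = V - 2*V/(192 + V)
w(474, 664)/(-51317 - 1*(-33898)) + 370515/b(-177) = 474³/(-51317 - 1*(-33898)) + 370515/((-177*(190 - 177)/(192 - 177))) = 106496424/(-51317 + 33898) + 370515/((-177*13/15)) = 106496424/(-17419) + 370515/((-177*1/15*13)) = 106496424*(-1/17419) + 370515/(-767/5) = -106496424/17419 + 370515*(-5/767) = -106496424/17419 - 1852575/767 = -113952761133/13360373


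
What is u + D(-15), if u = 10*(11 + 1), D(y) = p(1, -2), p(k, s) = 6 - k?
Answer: 125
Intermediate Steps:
D(y) = 5 (D(y) = 6 - 1*1 = 6 - 1 = 5)
u = 120 (u = 10*12 = 120)
u + D(-15) = 120 + 5 = 125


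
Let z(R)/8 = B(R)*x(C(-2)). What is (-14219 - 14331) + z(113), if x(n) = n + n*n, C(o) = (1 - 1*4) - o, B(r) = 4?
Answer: -28550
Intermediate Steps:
C(o) = -3 - o (C(o) = (1 - 4) - o = -3 - o)
x(n) = n + n²
z(R) = 0 (z(R) = 8*(4*((-3 - 1*(-2))*(1 + (-3 - 1*(-2))))) = 8*(4*((-3 + 2)*(1 + (-3 + 2)))) = 8*(4*(-(1 - 1))) = 8*(4*(-1*0)) = 8*(4*0) = 8*0 = 0)
(-14219 - 14331) + z(113) = (-14219 - 14331) + 0 = -28550 + 0 = -28550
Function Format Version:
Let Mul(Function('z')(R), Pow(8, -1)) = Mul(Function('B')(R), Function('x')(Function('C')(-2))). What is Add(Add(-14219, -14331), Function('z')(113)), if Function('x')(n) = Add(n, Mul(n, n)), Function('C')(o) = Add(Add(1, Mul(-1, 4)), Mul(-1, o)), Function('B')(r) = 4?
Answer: -28550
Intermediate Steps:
Function('C')(o) = Add(-3, Mul(-1, o)) (Function('C')(o) = Add(Add(1, -4), Mul(-1, o)) = Add(-3, Mul(-1, o)))
Function('x')(n) = Add(n, Pow(n, 2))
Function('z')(R) = 0 (Function('z')(R) = Mul(8, Mul(4, Mul(Add(-3, Mul(-1, -2)), Add(1, Add(-3, Mul(-1, -2)))))) = Mul(8, Mul(4, Mul(Add(-3, 2), Add(1, Add(-3, 2))))) = Mul(8, Mul(4, Mul(-1, Add(1, -1)))) = Mul(8, Mul(4, Mul(-1, 0))) = Mul(8, Mul(4, 0)) = Mul(8, 0) = 0)
Add(Add(-14219, -14331), Function('z')(113)) = Add(Add(-14219, -14331), 0) = Add(-28550, 0) = -28550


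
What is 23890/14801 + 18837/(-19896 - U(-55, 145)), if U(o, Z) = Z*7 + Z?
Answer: 32031629/44521408 ≈ 0.71947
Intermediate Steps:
U(o, Z) = 8*Z (U(o, Z) = 7*Z + Z = 8*Z)
23890/14801 + 18837/(-19896 - U(-55, 145)) = 23890/14801 + 18837/(-19896 - 8*145) = 23890*(1/14801) + 18837/(-19896 - 1*1160) = 23890/14801 + 18837/(-19896 - 1160) = 23890/14801 + 18837/(-21056) = 23890/14801 + 18837*(-1/21056) = 23890/14801 - 2691/3008 = 32031629/44521408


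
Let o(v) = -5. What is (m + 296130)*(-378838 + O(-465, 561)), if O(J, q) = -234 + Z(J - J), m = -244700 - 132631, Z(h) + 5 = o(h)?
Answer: 30781837482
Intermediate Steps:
Z(h) = -10 (Z(h) = -5 - 5 = -10)
m = -377331
O(J, q) = -244 (O(J, q) = -234 - 10 = -244)
(m + 296130)*(-378838 + O(-465, 561)) = (-377331 + 296130)*(-378838 - 244) = -81201*(-379082) = 30781837482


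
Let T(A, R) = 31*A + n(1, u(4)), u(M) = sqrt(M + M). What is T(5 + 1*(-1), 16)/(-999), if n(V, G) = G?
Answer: -124/999 - 2*sqrt(2)/999 ≈ -0.12696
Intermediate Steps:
u(M) = sqrt(2)*sqrt(M) (u(M) = sqrt(2*M) = sqrt(2)*sqrt(M))
T(A, R) = 2*sqrt(2) + 31*A (T(A, R) = 31*A + sqrt(2)*sqrt(4) = 31*A + sqrt(2)*2 = 31*A + 2*sqrt(2) = 2*sqrt(2) + 31*A)
T(5 + 1*(-1), 16)/(-999) = (2*sqrt(2) + 31*(5 + 1*(-1)))/(-999) = (2*sqrt(2) + 31*(5 - 1))*(-1/999) = (2*sqrt(2) + 31*4)*(-1/999) = (2*sqrt(2) + 124)*(-1/999) = (124 + 2*sqrt(2))*(-1/999) = -124/999 - 2*sqrt(2)/999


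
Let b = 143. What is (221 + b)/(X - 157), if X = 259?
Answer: 182/51 ≈ 3.5686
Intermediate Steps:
(221 + b)/(X - 157) = (221 + 143)/(259 - 157) = 364/102 = 364*(1/102) = 182/51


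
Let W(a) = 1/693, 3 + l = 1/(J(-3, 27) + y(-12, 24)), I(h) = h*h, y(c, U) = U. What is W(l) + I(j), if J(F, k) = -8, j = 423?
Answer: 123997798/693 ≈ 1.7893e+5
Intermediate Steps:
I(h) = h²
l = -47/16 (l = -3 + 1/(-8 + 24) = -3 + 1/16 = -47/16 ≈ -2.9375)
W(a) = 1/693
W(l) + I(j) = 1/693 + 423² = 1/693 + 178929 = 123997798/693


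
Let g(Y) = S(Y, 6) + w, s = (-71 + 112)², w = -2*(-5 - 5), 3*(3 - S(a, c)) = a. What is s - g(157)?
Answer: 5131/3 ≈ 1710.3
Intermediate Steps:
S(a, c) = 3 - a/3
w = 20 (w = -2*(-10) = 20)
s = 1681 (s = 41² = 1681)
g(Y) = 23 - Y/3 (g(Y) = (3 - Y/3) + 20 = 23 - Y/3)
s - g(157) = 1681 - (23 - ⅓*157) = 1681 - (23 - 157/3) = 1681 - 1*(-88/3) = 1681 + 88/3 = 5131/3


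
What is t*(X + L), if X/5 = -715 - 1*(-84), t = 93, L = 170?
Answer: -277605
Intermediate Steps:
X = -3155 (X = 5*(-715 - 1*(-84)) = 5*(-715 + 84) = 5*(-631) = -3155)
t*(X + L) = 93*(-3155 + 170) = 93*(-2985) = -277605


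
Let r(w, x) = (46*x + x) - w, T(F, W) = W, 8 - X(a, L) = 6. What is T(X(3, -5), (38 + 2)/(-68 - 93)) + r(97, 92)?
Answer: 680507/161 ≈ 4226.8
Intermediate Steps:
X(a, L) = 2 (X(a, L) = 8 - 1*6 = 8 - 6 = 2)
r(w, x) = -w + 47*x (r(w, x) = 47*x - w = -w + 47*x)
T(X(3, -5), (38 + 2)/(-68 - 93)) + r(97, 92) = (38 + 2)/(-68 - 93) + (-1*97 + 47*92) = 40/(-161) + (-97 + 4324) = 40*(-1/161) + 4227 = -40/161 + 4227 = 680507/161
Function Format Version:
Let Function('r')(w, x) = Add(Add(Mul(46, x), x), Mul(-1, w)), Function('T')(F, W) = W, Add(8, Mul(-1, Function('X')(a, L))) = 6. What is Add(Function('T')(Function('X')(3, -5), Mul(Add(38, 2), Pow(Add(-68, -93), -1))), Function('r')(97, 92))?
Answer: Rational(680507, 161) ≈ 4226.8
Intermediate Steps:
Function('X')(a, L) = 2 (Function('X')(a, L) = Add(8, Mul(-1, 6)) = Add(8, -6) = 2)
Function('r')(w, x) = Add(Mul(-1, w), Mul(47, x)) (Function('r')(w, x) = Add(Mul(47, x), Mul(-1, w)) = Add(Mul(-1, w), Mul(47, x)))
Add(Function('T')(Function('X')(3, -5), Mul(Add(38, 2), Pow(Add(-68, -93), -1))), Function('r')(97, 92)) = Add(Mul(Add(38, 2), Pow(Add(-68, -93), -1)), Add(Mul(-1, 97), Mul(47, 92))) = Add(Mul(40, Pow(-161, -1)), Add(-97, 4324)) = Add(Mul(40, Rational(-1, 161)), 4227) = Add(Rational(-40, 161), 4227) = Rational(680507, 161)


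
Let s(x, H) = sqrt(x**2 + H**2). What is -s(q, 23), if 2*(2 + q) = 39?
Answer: -sqrt(3341)/2 ≈ -28.901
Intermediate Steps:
q = 35/2 (q = -2 + (1/2)*39 = -2 + 39/2 = 35/2 ≈ 17.500)
s(x, H) = sqrt(H**2 + x**2)
-s(q, 23) = -sqrt(23**2 + (35/2)**2) = -sqrt(529 + 1225/4) = -sqrt(3341/4) = -sqrt(3341)/2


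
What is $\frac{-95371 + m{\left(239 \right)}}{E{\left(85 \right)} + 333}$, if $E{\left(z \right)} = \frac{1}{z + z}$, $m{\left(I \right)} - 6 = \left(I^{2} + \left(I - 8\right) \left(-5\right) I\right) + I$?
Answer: $- \frac{53388500}{56611} \approx -943.08$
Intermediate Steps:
$m{\left(I \right)} = 6 + I + I^{2} + I \left(40 - 5 I\right)$ ($m{\left(I \right)} = 6 + \left(\left(I^{2} + \left(I - 8\right) \left(-5\right) I\right) + I\right) = 6 + \left(\left(I^{2} + \left(-8 + I\right) \left(-5\right) I\right) + I\right) = 6 + \left(\left(I^{2} + \left(40 - 5 I\right) I\right) + I\right) = 6 + \left(\left(I^{2} + I \left(40 - 5 I\right)\right) + I\right) = 6 + \left(I + I^{2} + I \left(40 - 5 I\right)\right) = 6 + I + I^{2} + I \left(40 - 5 I\right)$)
$E{\left(z \right)} = \frac{1}{2 z}$
$\frac{-95371 + m{\left(239 \right)}}{E{\left(85 \right)} + 333} = \frac{-95371 + \left(6 - 4 \cdot 239^{2} + 41 \cdot 239\right)}{\frac{1}{2 \cdot 85} + 333} = \frac{-95371 + \left(6 - 228484 + 9799\right)}{\frac{1}{2} \cdot \frac{1}{85} + 333} = \frac{-95371 + \left(6 - 228484 + 9799\right)}{\frac{1}{170} + 333} = \frac{-95371 - 218679}{\frac{56611}{170}} = \left(-314050\right) \frac{170}{56611} = - \frac{53388500}{56611}$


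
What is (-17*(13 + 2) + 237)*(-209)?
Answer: 3762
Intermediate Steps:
(-17*(13 + 2) + 237)*(-209) = (-17*15 + 237)*(-209) = (-255 + 237)*(-209) = -18*(-209) = 3762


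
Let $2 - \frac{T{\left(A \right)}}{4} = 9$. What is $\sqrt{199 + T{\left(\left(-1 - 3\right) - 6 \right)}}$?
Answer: $3 \sqrt{19} \approx 13.077$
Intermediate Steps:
$T{\left(A \right)} = -28$ ($T{\left(A \right)} = 8 - 36 = -28$)
$\sqrt{199 + T{\left(\left(-1 - 3\right) - 6 \right)}} = \sqrt{199 - 28} = \sqrt{171} = 3 \sqrt{19}$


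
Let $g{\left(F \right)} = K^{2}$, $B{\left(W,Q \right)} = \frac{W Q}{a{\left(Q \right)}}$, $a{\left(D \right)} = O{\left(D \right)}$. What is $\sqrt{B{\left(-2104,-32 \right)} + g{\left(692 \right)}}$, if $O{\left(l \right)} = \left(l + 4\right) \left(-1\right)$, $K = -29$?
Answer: $\frac{\sqrt{159033}}{7} \approx 56.97$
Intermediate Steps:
$O{\left(l \right)} = -4 - l$ ($O{\left(l \right)} = \left(4 + l\right) \left(-1\right) = -4 - l$)
$a{\left(D \right)} = -4 - D$
$B{\left(W,Q \right)} = \frac{Q W}{-4 - Q}$ ($B{\left(W,Q \right)} = \frac{W Q}{-4 - Q} = \frac{Q W}{-4 - Q}$)
$g{\left(F \right)} = 841$ ($g{\left(F \right)} = \left(-29\right)^{2} = 841$)
$\sqrt{B{\left(-2104,-32 \right)} + g{\left(692 \right)}} = \sqrt{\left(-1\right) \left(-32\right) \left(-2104\right) \frac{1}{4 - 32} + 841} = \sqrt{\left(-1\right) \left(-32\right) \left(-2104\right) \frac{1}{-28} + 841} = \sqrt{\left(-1\right) \left(-32\right) \left(-2104\right) \left(- \frac{1}{28}\right) + 841} = \sqrt{\frac{16832}{7} + 841} = \sqrt{\frac{22719}{7}} = \frac{\sqrt{159033}}{7}$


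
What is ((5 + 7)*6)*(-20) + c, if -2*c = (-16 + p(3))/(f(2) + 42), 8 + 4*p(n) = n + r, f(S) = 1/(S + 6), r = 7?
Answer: -485218/337 ≈ -1439.8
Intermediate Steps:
f(S) = 1/(6 + S)
p(n) = -¼ + n/4 (p(n) = -2 + (n + 7)/4 = -2 + (7 + n)/4 = -2 + (7/4 + n/4) = -¼ + n/4)
c = 62/337 (c = -(-16 + (-¼ + (¼)*3))/(2*(1/(6 + 2) + 42)) = -(-16 + (-¼ + ¾))/(2*(1/8 + 42)) = -(-16 + ½)/(2*(⅛ + 42)) = -(-31)/(4*337/8) = -(-31)*8/(4*337) = -½*(-124/337) = 62/337 ≈ 0.18398)
((5 + 7)*6)*(-20) + c = ((5 + 7)*6)*(-20) + 62/337 = (12*6)*(-20) + 62/337 = 72*(-20) + 62/337 = -1440 + 62/337 = -485218/337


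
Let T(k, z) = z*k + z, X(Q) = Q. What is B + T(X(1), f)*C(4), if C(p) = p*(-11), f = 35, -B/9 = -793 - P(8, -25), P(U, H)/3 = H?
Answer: 3382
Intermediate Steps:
P(U, H) = 3*H
B = 6462 (B = -9*(-793 - 3*(-25)) = -9*(-793 - 1*(-75)) = -9*(-793 + 75) = -9*(-718) = 6462)
T(k, z) = z + k*z (T(k, z) = k*z + z = z + k*z)
C(p) = -11*p
B + T(X(1), f)*C(4) = 6462 + (35*(1 + 1))*(-11*4) = 6462 + (35*2)*(-44) = 6462 + 70*(-44) = 6462 - 3080 = 3382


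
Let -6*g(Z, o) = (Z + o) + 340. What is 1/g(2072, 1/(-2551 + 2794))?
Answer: -1458/586117 ≈ -0.0024876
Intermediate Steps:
g(Z, o) = -170/3 - Z/6 - o/6 (g(Z, o) = -((Z + o) + 340)/6 = -(340 + Z + o)/6 = -170/3 - Z/6 - o/6)
1/g(2072, 1/(-2551 + 2794)) = 1/(-170/3 - ⅙*2072 - 1/(6*(-2551 + 2794))) = 1/(-170/3 - 1036/3 - ⅙/243) = 1/(-170/3 - 1036/3 - ⅙*1/243) = 1/(-170/3 - 1036/3 - 1/1458) = 1/(-586117/1458) = -1458/586117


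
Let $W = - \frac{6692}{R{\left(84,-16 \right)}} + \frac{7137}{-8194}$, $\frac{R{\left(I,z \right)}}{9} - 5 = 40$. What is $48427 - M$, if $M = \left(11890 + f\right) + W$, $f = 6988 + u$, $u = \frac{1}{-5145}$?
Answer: $\frac{33654525555647}{1138269510} \approx 29566.0$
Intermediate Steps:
$u = - \frac{1}{5145} \approx -0.00019436$
$R{\left(I,z \right)} = 405$ ($R{\left(I,z \right)} = 45 + 9 \cdot 40 = 45 + 360 = 405$)
$f = \frac{35953259}{5145}$ ($f = 6988 - \frac{1}{5145} = \frac{35953259}{5145} \approx 6988.0$)
$W = - \frac{57724733}{3318570}$ ($W = - \frac{6692}{405} + \frac{7137}{-8194} = \left(-6692\right) \frac{1}{405} + 7137 \left(- \frac{1}{8194}\right) = - \frac{6692}{405} - \frac{7137}{8194} = - \frac{57724733}{3318570} \approx -17.394$)
$M = \frac{21468452005123}{1138269510}$ ($M = \left(11890 + \frac{35953259}{5145}\right) - \frac{57724733}{3318570} = \frac{97127309}{5145} - \frac{57724733}{3318570} = \frac{21468452005123}{1138269510} \approx 18861.0$)
$48427 - M = 48427 - \frac{21468452005123}{1138269510} = \frac{33654525555647}{1138269510}$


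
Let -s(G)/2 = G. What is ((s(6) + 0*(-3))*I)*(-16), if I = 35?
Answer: 6720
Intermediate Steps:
s(G) = -2*G
((s(6) + 0*(-3))*I)*(-16) = ((-2*6 + 0*(-3))*35)*(-16) = ((-12 + 0)*35)*(-16) = -12*35*(-16) = -420*(-16) = 6720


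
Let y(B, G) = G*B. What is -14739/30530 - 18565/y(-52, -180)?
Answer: -70474649/28576080 ≈ -2.4662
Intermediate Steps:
y(B, G) = B*G
-14739/30530 - 18565/y(-52, -180) = -14739/30530 - 18565/((-52*(-180))) = -14739*1/30530 - 18565/9360 = -14739/30530 - 18565*1/9360 = -14739/30530 - 3713/1872 = -70474649/28576080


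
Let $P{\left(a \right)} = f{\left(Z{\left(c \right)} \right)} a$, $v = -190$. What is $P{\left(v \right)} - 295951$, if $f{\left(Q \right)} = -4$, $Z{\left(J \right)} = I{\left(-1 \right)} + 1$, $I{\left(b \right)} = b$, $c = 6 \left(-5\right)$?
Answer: $-295191$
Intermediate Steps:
$c = -30$
$Z{\left(J \right)} = 0$ ($Z{\left(J \right)} = -1 + 1 = 0$)
$P{\left(a \right)} = - 4 a$
$P{\left(v \right)} - 295951 = \left(-4\right) \left(-190\right) - 295951 = 760 - 295951 = -295191$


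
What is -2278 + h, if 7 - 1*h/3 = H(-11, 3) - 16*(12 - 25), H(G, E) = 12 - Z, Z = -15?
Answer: -2962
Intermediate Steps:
H(G, E) = 27 (H(G, E) = 12 - 1*(-15) = 12 + 15 = 27)
h = -684 (h = 21 - 3*(27 - 16*(12 - 25)) = 21 - 3*(27 - 16*(-13)) = 21 - 3*(27 - 1*(-208)) = 21 - 3*(27 + 208) = 21 - 3*235 = 21 - 705 = -684)
-2278 + h = -2278 - 684 = -2962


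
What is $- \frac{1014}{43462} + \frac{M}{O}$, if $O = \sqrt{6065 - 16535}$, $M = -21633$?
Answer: $- \frac{507}{21731} + \frac{7211 i \sqrt{10470}}{3490} \approx -0.023331 + 211.42 i$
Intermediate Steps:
$O = i \sqrt{10470}$ ($O = \sqrt{-10470} = i \sqrt{10470} \approx 102.32 i$)
$- \frac{1014}{43462} + \frac{M}{O} = - \frac{1014}{43462} - \frac{21633}{i \sqrt{10470}} = \left(-1014\right) \frac{1}{43462} - 21633 \left(- \frac{i \sqrt{10470}}{10470}\right) = - \frac{507}{21731} + \frac{7211 i \sqrt{10470}}{3490}$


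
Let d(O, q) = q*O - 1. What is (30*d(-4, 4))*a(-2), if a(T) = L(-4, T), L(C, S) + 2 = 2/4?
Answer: 765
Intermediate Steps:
L(C, S) = -3/2 (L(C, S) = -2 + 2/4 = -2 + 2*(1/4) = -2 + 1/2 = -3/2)
d(O, q) = -1 + O*q (d(O, q) = O*q - 1 = -1 + O*q)
a(T) = -3/2
(30*d(-4, 4))*a(-2) = (30*(-1 - 4*4))*(-3/2) = (30*(-1 - 16))*(-3/2) = (30*(-17))*(-3/2) = -510*(-3/2) = 765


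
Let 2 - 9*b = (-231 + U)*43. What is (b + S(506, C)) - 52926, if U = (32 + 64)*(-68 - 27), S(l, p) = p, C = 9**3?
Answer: -67678/9 ≈ -7519.8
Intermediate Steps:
C = 729
U = -9120 (U = 96*(-95) = -9120)
b = 402095/9 (b = 2/9 - (-231 - 9120)*43/9 = 2/9 - (-1039)*43 = 2/9 - 1/9*(-402093) = 2/9 + 44677 = 402095/9 ≈ 44677.)
(b + S(506, C)) - 52926 = (402095/9 + 729) - 52926 = 408656/9 - 52926 = -67678/9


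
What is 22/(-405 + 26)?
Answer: -22/379 ≈ -0.058047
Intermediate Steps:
22/(-405 + 26) = 22/(-379) = 22*(-1/379) = -22/379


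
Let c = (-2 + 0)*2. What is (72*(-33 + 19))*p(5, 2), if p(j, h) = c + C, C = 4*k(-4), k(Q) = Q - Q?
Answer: 4032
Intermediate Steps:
k(Q) = 0
c = -4 (c = -2*2 = -4)
C = 0 (C = 4*0 = 0)
p(j, h) = -4 (p(j, h) = -4 + 0 = -4)
(72*(-33 + 19))*p(5, 2) = (72*(-33 + 19))*(-4) = (72*(-14))*(-4) = -1008*(-4) = 4032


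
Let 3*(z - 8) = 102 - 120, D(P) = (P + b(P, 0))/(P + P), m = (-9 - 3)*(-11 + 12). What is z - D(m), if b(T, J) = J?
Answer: 3/2 ≈ 1.5000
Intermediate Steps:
m = -12 (m = -12*1 = -12)
D(P) = ½ (D(P) = (P + 0)/(P + P) = P/((2*P)) = P*(1/(2*P)) = ½)
z = 2 (z = 8 + (102 - 120)/3 = 8 + (⅓)*(-18) = 8 - 6 = 2)
z - D(m) = 2 - 1*½ = 2 - ½ = 3/2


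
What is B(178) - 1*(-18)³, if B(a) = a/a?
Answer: 5833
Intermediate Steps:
B(a) = 1
B(178) - 1*(-18)³ = 1 - 1*(-18)³ = 1 - 1*(-5832) = 1 + 5832 = 5833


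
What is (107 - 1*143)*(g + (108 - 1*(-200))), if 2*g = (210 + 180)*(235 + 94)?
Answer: -2320668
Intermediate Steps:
g = 64155 (g = ((210 + 180)*(235 + 94))/2 = (390*329)/2 = (½)*128310 = 64155)
(107 - 1*143)*(g + (108 - 1*(-200))) = (107 - 1*143)*(64155 + (108 - 1*(-200))) = (107 - 143)*(64155 + (108 + 200)) = -36*(64155 + 308) = -36*64463 = -2320668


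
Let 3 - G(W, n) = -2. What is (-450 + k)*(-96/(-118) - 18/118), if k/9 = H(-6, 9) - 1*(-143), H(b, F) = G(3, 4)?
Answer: 34398/59 ≈ 583.02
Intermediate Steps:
G(W, n) = 5 (G(W, n) = 3 - 1*(-2) = 3 + 2 = 5)
H(b, F) = 5
k = 1332 (k = 9*(5 - 1*(-143)) = 9*(5 + 143) = 9*148 = 1332)
(-450 + k)*(-96/(-118) - 18/118) = (-450 + 1332)*(-96/(-118) - 18/118) = 882*(-96*(-1/118) - 18*1/118) = 882*(48/59 - 9/59) = 882*(39/59) = 34398/59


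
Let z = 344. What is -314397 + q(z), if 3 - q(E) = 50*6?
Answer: -314694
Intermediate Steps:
q(E) = -297 (q(E) = 3 - 50*6 = 3 - 1*300 = 3 - 300 = -297)
-314397 + q(z) = -314397 - 297 = -314694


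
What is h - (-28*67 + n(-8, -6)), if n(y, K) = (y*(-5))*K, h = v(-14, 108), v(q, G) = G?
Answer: 2224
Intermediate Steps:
h = 108
n(y, K) = -5*K*y (n(y, K) = (-5*y)*K = -5*K*y)
h - (-28*67 + n(-8, -6)) = 108 - (-28*67 - 5*(-6)*(-8)) = 108 - (-1876 - 240) = 108 - 1*(-2116) = 108 + 2116 = 2224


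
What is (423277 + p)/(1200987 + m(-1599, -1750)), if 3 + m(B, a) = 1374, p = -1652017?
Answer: -204790/200393 ≈ -1.0219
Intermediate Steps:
m(B, a) = 1371 (m(B, a) = -3 + 1374 = 1371)
(423277 + p)/(1200987 + m(-1599, -1750)) = (423277 - 1652017)/(1200987 + 1371) = -1228740/1202358 = -1228740*1/1202358 = -204790/200393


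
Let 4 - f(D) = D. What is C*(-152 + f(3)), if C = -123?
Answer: 18573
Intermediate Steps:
f(D) = 4 - D
C*(-152 + f(3)) = -123*(-152 + (4 - 1*3)) = -123*(-152 + (4 - 3)) = -123*(-152 + 1) = -123*(-151) = 18573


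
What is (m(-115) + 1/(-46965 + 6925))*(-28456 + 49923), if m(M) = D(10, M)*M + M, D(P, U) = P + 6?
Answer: -1680398140867/40040 ≈ -4.1968e+7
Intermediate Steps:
D(P, U) = 6 + P
m(M) = 17*M (m(M) = (6 + 10)*M + M = 16*M + M = 17*M)
(m(-115) + 1/(-46965 + 6925))*(-28456 + 49923) = (17*(-115) + 1/(-46965 + 6925))*(-28456 + 49923) = (-1955 + 1/(-40040))*21467 = (-1955 - 1/40040)*21467 = -78278201/40040*21467 = -1680398140867/40040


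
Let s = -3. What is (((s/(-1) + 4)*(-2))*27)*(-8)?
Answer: 3024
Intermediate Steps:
(((s/(-1) + 4)*(-2))*27)*(-8) = (((-3/(-1) + 4)*(-2))*27)*(-8) = (((-3*(-1) + 4)*(-2))*27)*(-8) = (((3 + 4)*(-2))*27)*(-8) = ((7*(-2))*27)*(-8) = -14*27*(-8) = -378*(-8) = 3024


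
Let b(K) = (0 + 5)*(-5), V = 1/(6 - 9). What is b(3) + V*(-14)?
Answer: -61/3 ≈ -20.333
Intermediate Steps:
V = -⅓ (V = 1/(-3) = -⅓ ≈ -0.33333)
b(K) = -25 (b(K) = 5*(-5) = -25)
b(3) + V*(-14) = -25 - ⅓*(-14) = -25 + 14/3 = -61/3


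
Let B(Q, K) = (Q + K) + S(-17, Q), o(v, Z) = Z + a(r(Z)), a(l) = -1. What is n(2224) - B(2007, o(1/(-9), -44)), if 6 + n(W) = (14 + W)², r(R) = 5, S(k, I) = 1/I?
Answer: 10048398731/2007 ≈ 5.0067e+6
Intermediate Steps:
n(W) = -6 + (14 + W)²
o(v, Z) = -1 + Z (o(v, Z) = Z - 1 = -1 + Z)
B(Q, K) = K + Q + 1/Q (B(Q, K) = (Q + K) + 1/Q = (K + Q) + 1/Q = K + Q + 1/Q)
n(2224) - B(2007, o(1/(-9), -44)) = (-6 + (14 + 2224)²) - ((-1 - 44) + 2007 + 1/2007) = (-6 + 2238²) - (-45 + 2007 + 1/2007) = (-6 + 5008644) - 1*3937735/2007 = 5008638 - 3937735/2007 = 10048398731/2007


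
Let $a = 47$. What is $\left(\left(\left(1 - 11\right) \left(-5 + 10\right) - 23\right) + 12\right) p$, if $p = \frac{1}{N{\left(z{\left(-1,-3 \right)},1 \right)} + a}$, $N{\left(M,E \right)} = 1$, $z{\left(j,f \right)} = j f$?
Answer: $- \frac{61}{48} \approx -1.2708$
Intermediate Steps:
$z{\left(j,f \right)} = f j$
$p = \frac{1}{48}$ ($p = \frac{1}{1 + 47} = \frac{1}{48} \approx 0.020833$)
$\left(\left(\left(1 - 11\right) \left(-5 + 10\right) - 23\right) + 12\right) p = \left(\left(\left(1 - 11\right) \left(-5 + 10\right) - 23\right) + 12\right) \frac{1}{48} = \left(\left(\left(-10\right) 5 - 23\right) + 12\right) \frac{1}{48} = \left(\left(-50 - 23\right) + 12\right) \frac{1}{48} = \left(-73 + 12\right) \frac{1}{48} = \left(-61\right) \frac{1}{48} = - \frac{61}{48}$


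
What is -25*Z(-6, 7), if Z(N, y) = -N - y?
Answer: 25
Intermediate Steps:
-25*Z(-6, 7) = -25*(-1*(-6) - 1*7) = -25*(6 - 7) = -25*(-1) = 25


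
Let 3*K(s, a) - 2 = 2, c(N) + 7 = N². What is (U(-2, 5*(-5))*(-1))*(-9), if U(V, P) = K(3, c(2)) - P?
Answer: 237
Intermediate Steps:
c(N) = -7 + N²
K(s, a) = 4/3 (K(s, a) = ⅔ + (⅓)*2 = ⅔ + ⅔ = 4/3)
U(V, P) = 4/3 - P
(U(-2, 5*(-5))*(-1))*(-9) = ((4/3 - 5*(-5))*(-1))*(-9) = ((4/3 - 1*(-25))*(-1))*(-9) = ((4/3 + 25)*(-1))*(-9) = ((79/3)*(-1))*(-9) = -79/3*(-9) = 237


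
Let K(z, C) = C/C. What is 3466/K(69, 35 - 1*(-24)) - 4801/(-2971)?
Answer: 10302287/2971 ≈ 3467.6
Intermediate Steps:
K(z, C) = 1
3466/K(69, 35 - 1*(-24)) - 4801/(-2971) = 3466/1 - 4801/(-2971) = 3466*1 - 4801*(-1/2971) = 3466 + 4801/2971 = 10302287/2971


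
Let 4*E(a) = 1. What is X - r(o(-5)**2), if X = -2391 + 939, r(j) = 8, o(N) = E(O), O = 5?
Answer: -1460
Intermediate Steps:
E(a) = 1/4 (E(a) = (1/4)*1 = 1/4)
o(N) = 1/4
X = -1452
X - r(o(-5)**2) = -1452 - 1*8 = -1452 - 8 = -1460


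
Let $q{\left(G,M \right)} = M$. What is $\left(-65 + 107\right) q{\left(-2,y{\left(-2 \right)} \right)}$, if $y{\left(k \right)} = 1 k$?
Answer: $-84$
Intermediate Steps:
$y{\left(k \right)} = k$
$\left(-65 + 107\right) q{\left(-2,y{\left(-2 \right)} \right)} = \left(-65 + 107\right) \left(-2\right) = 42 \left(-2\right) = -84$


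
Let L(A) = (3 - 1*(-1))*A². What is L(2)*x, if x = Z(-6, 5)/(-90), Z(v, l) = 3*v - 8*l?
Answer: 464/45 ≈ 10.311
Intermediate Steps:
Z(v, l) = -8*l + 3*v
L(A) = 4*A² (L(A) = (3 + 1)*A² = 4*A²)
x = 29/45 (x = (-8*5 + 3*(-6))/(-90) = (-40 - 18)*(-1/90) = -58*(-1/90) = 29/45 ≈ 0.64444)
L(2)*x = (4*2²)*(29/45) = (4*4)*(29/45) = 16*(29/45) = 464/45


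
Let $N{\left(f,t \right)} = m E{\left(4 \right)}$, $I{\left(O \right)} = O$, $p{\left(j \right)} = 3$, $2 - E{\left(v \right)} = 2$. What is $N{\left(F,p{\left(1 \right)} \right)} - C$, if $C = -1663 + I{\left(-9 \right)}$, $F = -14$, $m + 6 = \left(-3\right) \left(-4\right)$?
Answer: $1672$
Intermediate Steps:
$E{\left(v \right)} = 0$ ($E{\left(v \right)} = 2 - 2 = 0$)
$m = 6$ ($m = -6 - -12 = -6 + 12 = 6$)
$N{\left(f,t \right)} = 0$ ($N{\left(f,t \right)} = 6 \cdot 0 = 0$)
$C = -1672$ ($C = -1663 - 9 = -1672$)
$N{\left(F,p{\left(1 \right)} \right)} - C = 0 - -1672 = 0 + 1672 = 1672$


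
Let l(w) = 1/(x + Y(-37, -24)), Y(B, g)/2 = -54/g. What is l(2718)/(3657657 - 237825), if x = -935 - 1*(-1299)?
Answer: 1/1260208092 ≈ 7.9352e-10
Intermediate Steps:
x = 364 (x = -935 + 1299 = 364)
Y(B, g) = -108/g (Y(B, g) = 2*(-54/g) = -108/g)
l(w) = 2/737 (l(w) = 1/(364 - 108/(-24)) = 1/(364 - 108*(-1/24)) = 1/(364 + 9/2) = 1/(737/2) = 2/737)
l(2718)/(3657657 - 237825) = 2/(737*(3657657 - 237825)) = (2/737)/3419832 = (2/737)*(1/3419832) = 1/1260208092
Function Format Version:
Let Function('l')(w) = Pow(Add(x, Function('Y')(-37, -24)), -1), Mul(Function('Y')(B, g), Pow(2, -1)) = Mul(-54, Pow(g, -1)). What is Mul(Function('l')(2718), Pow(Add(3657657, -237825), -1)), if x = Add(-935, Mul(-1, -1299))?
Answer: Rational(1, 1260208092) ≈ 7.9352e-10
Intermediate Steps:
x = 364 (x = Add(-935, 1299) = 364)
Function('Y')(B, g) = Mul(-108, Pow(g, -1)) (Function('Y')(B, g) = Mul(2, Mul(-54, Pow(g, -1))) = Mul(-108, Pow(g, -1)))
Function('l')(w) = Rational(2, 737) (Function('l')(w) = Pow(Add(364, Mul(-108, Pow(-24, -1))), -1) = Pow(Add(364, Mul(-108, Rational(-1, 24))), -1) = Pow(Add(364, Rational(9, 2)), -1) = Pow(Rational(737, 2), -1) = Rational(2, 737))
Mul(Function('l')(2718), Pow(Add(3657657, -237825), -1)) = Mul(Rational(2, 737), Pow(Add(3657657, -237825), -1)) = Mul(Rational(2, 737), Pow(3419832, -1)) = Mul(Rational(2, 737), Rational(1, 3419832)) = Rational(1, 1260208092)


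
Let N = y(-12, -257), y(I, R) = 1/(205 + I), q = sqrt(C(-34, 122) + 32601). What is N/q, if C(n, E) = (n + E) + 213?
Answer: sqrt(32902)/6350086 ≈ 2.8565e-5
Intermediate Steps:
C(n, E) = 213 + E + n (C(n, E) = (E + n) + 213 = 213 + E + n)
q = sqrt(32902) (q = sqrt((213 + 122 - 34) + 32601) = sqrt(301 + 32601) = sqrt(32902) ≈ 181.39)
N = 1/193 (N = 1/(205 - 12) = 1/193 ≈ 0.0051813)
N/q = 1/(193*(sqrt(32902))) = (sqrt(32902)/32902)/193 = sqrt(32902)/6350086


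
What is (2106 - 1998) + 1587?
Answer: 1695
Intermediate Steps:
(2106 - 1998) + 1587 = 108 + 1587 = 1695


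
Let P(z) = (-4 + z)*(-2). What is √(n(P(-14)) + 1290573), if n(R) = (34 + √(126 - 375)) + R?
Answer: √(1290643 + I*√249) ≈ 1136.1 + 0.007*I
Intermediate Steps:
P(z) = 8 - 2*z
n(R) = 34 + R + I*√249 (n(R) = (34 + √(-249)) + R = (34 + I*√249) + R = 34 + R + I*√249)
√(n(P(-14)) + 1290573) = √((34 + (8 - 2*(-14)) + I*√249) + 1290573) = √((34 + (8 + 28) + I*√249) + 1290573) = √((34 + 36 + I*√249) + 1290573) = √((70 + I*√249) + 1290573) = √(1290643 + I*√249)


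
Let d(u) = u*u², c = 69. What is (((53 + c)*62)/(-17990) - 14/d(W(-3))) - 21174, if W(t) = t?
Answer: -5142399694/242865 ≈ -21174.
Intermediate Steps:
d(u) = u³
(((53 + c)*62)/(-17990) - 14/d(W(-3))) - 21174 = (((53 + 69)*62)/(-17990) - 14/((-3)³)) - 21174 = ((122*62)*(-1/17990) - 14/(-27)) - 21174 = (7564*(-1/17990) - 14*(-1/27)) - 21174 = (-3782/8995 + 14/27) - 21174 = 23816/242865 - 21174 = -5142399694/242865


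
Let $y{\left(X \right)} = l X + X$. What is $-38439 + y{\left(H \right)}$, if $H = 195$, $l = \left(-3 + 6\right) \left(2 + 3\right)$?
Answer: $-35319$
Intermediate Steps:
$l = 15$ ($l = 3 \cdot 5 = 15$)
$y{\left(X \right)} = 16 X$ ($y{\left(X \right)} = 15 X + X = 16 X$)
$-38439 + y{\left(H \right)} = -38439 + 16 \cdot 195 = -38439 + 3120 = -35319$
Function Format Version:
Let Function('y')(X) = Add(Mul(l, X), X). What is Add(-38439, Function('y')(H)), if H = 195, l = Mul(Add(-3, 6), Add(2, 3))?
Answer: -35319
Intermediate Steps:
l = 15 (l = Mul(3, 5) = 15)
Function('y')(X) = Mul(16, X) (Function('y')(X) = Add(Mul(15, X), X) = Mul(16, X))
Add(-38439, Function('y')(H)) = Add(-38439, Mul(16, 195)) = Add(-38439, 3120) = -35319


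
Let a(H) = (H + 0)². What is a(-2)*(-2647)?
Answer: -10588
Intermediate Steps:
a(H) = H²
a(-2)*(-2647) = (-2)²*(-2647) = 4*(-2647) = -10588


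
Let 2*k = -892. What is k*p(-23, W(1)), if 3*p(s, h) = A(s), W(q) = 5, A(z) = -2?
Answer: 892/3 ≈ 297.33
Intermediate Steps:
k = -446 (k = (½)*(-892) = -446)
p(s, h) = -⅔ (p(s, h) = (⅓)*(-2) = -⅔)
k*p(-23, W(1)) = -446*(-⅔) = 892/3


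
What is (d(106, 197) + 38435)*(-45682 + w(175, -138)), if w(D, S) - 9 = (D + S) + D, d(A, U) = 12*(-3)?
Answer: -1745656939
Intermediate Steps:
d(A, U) = -36
w(D, S) = 9 + S + 2*D (w(D, S) = 9 + ((D + S) + D) = 9 + (S + 2*D) = 9 + S + 2*D)
(d(106, 197) + 38435)*(-45682 + w(175, -138)) = (-36 + 38435)*(-45682 + (9 - 138 + 2*175)) = 38399*(-45682 + (9 - 138 + 350)) = 38399*(-45682 + 221) = 38399*(-45461) = -1745656939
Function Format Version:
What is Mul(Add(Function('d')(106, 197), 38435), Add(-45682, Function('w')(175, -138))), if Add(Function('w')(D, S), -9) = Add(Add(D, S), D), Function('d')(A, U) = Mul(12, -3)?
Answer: -1745656939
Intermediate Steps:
Function('d')(A, U) = -36
Function('w')(D, S) = Add(9, S, Mul(2, D)) (Function('w')(D, S) = Add(9, Add(Add(D, S), D)) = Add(9, Add(S, Mul(2, D))) = Add(9, S, Mul(2, D)))
Mul(Add(Function('d')(106, 197), 38435), Add(-45682, Function('w')(175, -138))) = Mul(Add(-36, 38435), Add(-45682, Add(9, -138, Mul(2, 175)))) = Mul(38399, Add(-45682, Add(9, -138, 350))) = Mul(38399, Add(-45682, 221)) = Mul(38399, -45461) = -1745656939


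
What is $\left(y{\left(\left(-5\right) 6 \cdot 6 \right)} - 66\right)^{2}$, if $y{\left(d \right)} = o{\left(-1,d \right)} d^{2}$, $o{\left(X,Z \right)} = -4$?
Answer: $16813271556$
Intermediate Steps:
$y{\left(d \right)} = - 4 d^{2}$
$\left(y{\left(\left(-5\right) 6 \cdot 6 \right)} - 66\right)^{2} = \left(- 4 \left(\left(-5\right) 6 \cdot 6\right)^{2} - 66\right)^{2} = \left(- 4 \left(\left(-30\right) 6\right)^{2} - 66\right)^{2} = \left(- 4 \left(-180\right)^{2} - 66\right)^{2} = \left(\left(-4\right) 32400 - 66\right)^{2} = \left(-129600 - 66\right)^{2} = \left(-129666\right)^{2} = 16813271556$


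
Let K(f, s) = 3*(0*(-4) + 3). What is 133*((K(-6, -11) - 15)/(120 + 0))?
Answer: -133/20 ≈ -6.6500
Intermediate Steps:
K(f, s) = 9 (K(f, s) = 3*(0 + 3) = 3*3 = 9)
133*((K(-6, -11) - 15)/(120 + 0)) = 133*((9 - 15)/(120 + 0)) = 133*(-6/120) = 133*(-6*1/120) = 133*(-1/20) = -133/20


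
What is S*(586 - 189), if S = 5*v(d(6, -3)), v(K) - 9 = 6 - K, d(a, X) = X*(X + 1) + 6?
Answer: 5955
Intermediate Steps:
d(a, X) = 6 + X*(1 + X) (d(a, X) = X*(1 + X) + 6 = 6 + X*(1 + X))
v(K) = 15 - K (v(K) = 9 + (6 - K) = 15 - K)
S = 15 (S = 5*(15 - (6 - 3 + (-3)²)) = 5*(15 - (6 - 3 + 9)) = 5*(15 - 1*12) = 5*(15 - 12) = 5*3 = 15)
S*(586 - 189) = 15*(586 - 189) = 15*397 = 5955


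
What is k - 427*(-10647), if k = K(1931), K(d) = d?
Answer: 4548200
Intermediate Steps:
k = 1931
k - 427*(-10647) = 1931 - 427*(-10647) = 1931 - 1*(-4546269) = 1931 + 4546269 = 4548200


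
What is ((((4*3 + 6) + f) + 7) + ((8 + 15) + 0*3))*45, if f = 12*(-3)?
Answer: 540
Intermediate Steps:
f = -36
((((4*3 + 6) + f) + 7) + ((8 + 15) + 0*3))*45 = ((((4*3 + 6) - 36) + 7) + ((8 + 15) + 0*3))*45 = ((((12 + 6) - 36) + 7) + (23 + 0))*45 = (((18 - 36) + 7) + 23)*45 = ((-18 + 7) + 23)*45 = (-11 + 23)*45 = 12*45 = 540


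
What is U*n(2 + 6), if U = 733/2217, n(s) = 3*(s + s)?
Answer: 11728/739 ≈ 15.870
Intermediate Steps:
n(s) = 6*s (n(s) = 3*(2*s) = 6*s)
U = 733/2217 (U = 733*(1/2217) = 733/2217 ≈ 0.33063)
U*n(2 + 6) = 733*(6*(2 + 6))/2217 = 733*(6*8)/2217 = (733/2217)*48 = 11728/739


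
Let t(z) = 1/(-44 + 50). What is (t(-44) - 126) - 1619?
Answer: -10469/6 ≈ -1744.8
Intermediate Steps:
t(z) = 1/6
(t(-44) - 126) - 1619 = (1/6 - 126) - 1619 = -755/6 - 1619 = -10469/6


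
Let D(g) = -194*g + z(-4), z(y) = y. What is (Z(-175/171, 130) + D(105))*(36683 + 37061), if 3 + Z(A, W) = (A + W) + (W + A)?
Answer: -253705686608/171 ≈ -1.4837e+9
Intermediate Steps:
Z(A, W) = -3 + 2*A + 2*W (Z(A, W) = -3 + ((A + W) + (W + A)) = -3 + ((A + W) + (A + W)) = -3 + (2*A + 2*W) = -3 + 2*A + 2*W)
D(g) = -4 - 194*g (D(g) = -194*g - 4 = -4 - 194*g)
(Z(-175/171, 130) + D(105))*(36683 + 37061) = ((-3 + 2*(-175/171) + 2*130) + (-4 - 194*105))*(36683 + 37061) = ((-3 + 2*(-175*1/171) + 260) + (-4 - 20370))*73744 = ((-3 + 2*(-175/171) + 260) - 20374)*73744 = ((-3 - 350/171 + 260) - 20374)*73744 = (43597/171 - 20374)*73744 = -3440357/171*73744 = -253705686608/171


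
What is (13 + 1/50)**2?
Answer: 423801/2500 ≈ 169.52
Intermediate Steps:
(13 + 1/50)**2 = (651/50)**2 = 423801/2500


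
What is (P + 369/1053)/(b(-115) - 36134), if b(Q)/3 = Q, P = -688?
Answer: 80455/4268043 ≈ 0.018851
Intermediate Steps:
b(Q) = 3*Q
(P + 369/1053)/(b(-115) - 36134) = (-688 + 369/1053)/(3*(-115) - 36134) = (-688 + 369*(1/1053))/(-345 - 36134) = (-688 + 41/117)/(-36479) = -80455/117*(-1/36479) = 80455/4268043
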